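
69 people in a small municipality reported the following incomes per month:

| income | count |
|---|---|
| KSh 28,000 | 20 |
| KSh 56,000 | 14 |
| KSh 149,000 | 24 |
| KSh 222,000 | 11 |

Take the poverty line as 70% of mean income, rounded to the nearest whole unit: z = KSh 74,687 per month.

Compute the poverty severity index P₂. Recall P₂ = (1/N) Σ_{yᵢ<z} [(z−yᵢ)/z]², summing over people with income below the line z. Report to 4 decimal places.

Below z: 20×KSh 28,000, 14×KSh 56,000 (q = 34 of N = 69).
Gap ratios (z−y)/z: (74687−28000)/74687 = 0.6251 (×20); (74687−56000)/74687 = 0.2502 (×14).
Squared: 0.3908 (×20); 0.0626 (×14).
Sum = 8.691482; P₂ = 8.691482 / 69 = 0.1260.

0.1260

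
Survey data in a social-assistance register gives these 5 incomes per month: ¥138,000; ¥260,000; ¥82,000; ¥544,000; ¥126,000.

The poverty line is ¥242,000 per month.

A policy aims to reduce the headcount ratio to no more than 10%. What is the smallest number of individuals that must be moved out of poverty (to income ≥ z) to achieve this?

3

3 of the 5 individuals are poor, so H = 3/5 = 0.600.
A headcount ratio of at most 10% allows at most ⌊0.10 × 5⌋ = 0 poor individuals.
So at least 3 − 0 = 3 must be lifted.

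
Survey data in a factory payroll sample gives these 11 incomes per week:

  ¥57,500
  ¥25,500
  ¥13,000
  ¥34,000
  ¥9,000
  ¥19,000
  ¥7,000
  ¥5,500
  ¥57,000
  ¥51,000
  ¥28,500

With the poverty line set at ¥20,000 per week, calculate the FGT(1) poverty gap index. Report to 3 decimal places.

Below z: ¥5,500, ¥7,000, ¥9,000, ¥13,000, ¥19,000 (q = 5 of N = 11).
Normalized shortfalls: (20000−5500)/20000 = 0.7250; (20000−7000)/20000 = 0.6500; (20000−9000)/20000 = 0.5500; (20000−13000)/20000 = 0.3500; (20000−19000)/20000 = 0.0500.
Σ = 2.325000. Dividing by the full population N = 11 gives P₁ = 0.211.

0.211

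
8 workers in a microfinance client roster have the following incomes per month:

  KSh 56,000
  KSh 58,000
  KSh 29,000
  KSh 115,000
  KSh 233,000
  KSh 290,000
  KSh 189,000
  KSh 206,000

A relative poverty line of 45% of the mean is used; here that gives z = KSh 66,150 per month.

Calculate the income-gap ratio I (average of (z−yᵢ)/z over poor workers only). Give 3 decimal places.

Below z: KSh 29,000, KSh 56,000, KSh 58,000 (q = 3 of N = 8).
Shortfall ratios (z−y)/z: 0.5616, 0.1534, 0.1232; sum = 0.838246.
The income-gap ratio divides by q (the poor only): 0.838246 / 3 = 0.279.

0.279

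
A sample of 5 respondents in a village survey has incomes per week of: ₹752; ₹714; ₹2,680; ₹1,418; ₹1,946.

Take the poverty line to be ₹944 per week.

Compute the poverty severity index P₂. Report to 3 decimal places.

0.020

Below z: ₹714, ₹752 (q = 2 of N = 5).
Shortfall ratios: (944−714)/944 = 0.2436; (944−752)/944 = 0.2034.
Squared: 0.0594; 0.0414.
Sum = 0.100730; P₂ = 0.100730 / 5 = 0.020.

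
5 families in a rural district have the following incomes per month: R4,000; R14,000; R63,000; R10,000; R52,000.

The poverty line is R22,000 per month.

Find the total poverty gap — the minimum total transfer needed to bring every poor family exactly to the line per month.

R38,000

Below the line: R4,000, R10,000, R14,000 (q = 3 of N = 5).
Individual gaps: 22000−4000 = 18000; 22000−10000 = 12000; 22000−14000 = 8000.
Aggregate gap = R38,000.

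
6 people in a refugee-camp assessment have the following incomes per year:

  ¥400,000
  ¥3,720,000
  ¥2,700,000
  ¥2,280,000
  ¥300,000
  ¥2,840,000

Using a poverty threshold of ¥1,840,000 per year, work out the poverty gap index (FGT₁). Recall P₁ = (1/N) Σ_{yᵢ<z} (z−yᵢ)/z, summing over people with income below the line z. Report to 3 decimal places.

Below z: ¥300,000, ¥400,000 (q = 2 of N = 6).
Normalized shortfalls: (1840000−300000)/1840000 = 0.8370; (1840000−400000)/1840000 = 0.7826.
Sum of shortfalls = 1.619565; P₁ averages over all N: 1.619565 / 6 = 0.270.

0.270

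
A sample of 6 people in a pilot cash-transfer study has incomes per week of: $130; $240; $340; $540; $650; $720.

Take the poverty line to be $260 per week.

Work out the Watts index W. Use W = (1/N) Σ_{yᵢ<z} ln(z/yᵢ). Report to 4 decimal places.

Below the line: $130, $240 (q = 2 of N = 6).
ln(z/y) terms: ln(260/130) = 0.6931; ln(260/240) = 0.0800.
W = 0.773190 / 6 = 0.1289.

0.1289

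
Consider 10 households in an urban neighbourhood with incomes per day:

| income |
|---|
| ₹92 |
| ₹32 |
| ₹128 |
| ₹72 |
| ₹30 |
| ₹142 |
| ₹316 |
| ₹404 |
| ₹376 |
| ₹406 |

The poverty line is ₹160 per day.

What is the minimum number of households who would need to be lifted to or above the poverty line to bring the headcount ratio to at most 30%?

3

6 of the 10 households are poor, so H = 6/10 = 0.600.
A headcount ratio of at most 30% allows at most ⌊0.30 × 10⌋ = 3 poor households.
So at least 6 − 3 = 3 must be lifted.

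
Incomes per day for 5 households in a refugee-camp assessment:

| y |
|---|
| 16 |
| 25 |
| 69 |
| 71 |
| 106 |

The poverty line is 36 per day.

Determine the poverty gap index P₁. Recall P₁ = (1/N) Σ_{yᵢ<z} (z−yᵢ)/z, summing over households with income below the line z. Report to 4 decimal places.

0.1722

Poor units: 16, 25 (q = 2 of N = 5).
Shortfall ratios: (36−16)/36 = 0.5556; (36−25)/36 = 0.3056.
Σ = 0.861111. Dividing by the full population N = 5 gives P₁ = 0.1722.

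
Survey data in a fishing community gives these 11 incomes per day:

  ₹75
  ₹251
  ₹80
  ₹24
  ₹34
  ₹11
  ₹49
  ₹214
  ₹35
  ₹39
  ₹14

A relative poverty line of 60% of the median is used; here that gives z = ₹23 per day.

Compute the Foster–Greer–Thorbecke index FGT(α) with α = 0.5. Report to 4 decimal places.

0.1225

Incomes under z: ₹11, ₹14 (q = 2 of N = 11).
Relative gaps: (23−11)/23 = 0.5217; (23−14)/23 = 0.3913.
Raised to α = 0.5: 0.72232; 0.62554.
Sum = 1.347858; FGT(0.5) = 1.347858 / 11 = 0.1225.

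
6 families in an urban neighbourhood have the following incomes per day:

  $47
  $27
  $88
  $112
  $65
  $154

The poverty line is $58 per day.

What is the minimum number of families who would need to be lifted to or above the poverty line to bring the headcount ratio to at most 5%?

2

2 of the 6 families are poor, so H = 2/6 = 0.333.
A headcount ratio of at most 5% allows at most ⌊0.05 × 6⌋ = 0 poor families.
So at least 2 − 0 = 2 must be lifted.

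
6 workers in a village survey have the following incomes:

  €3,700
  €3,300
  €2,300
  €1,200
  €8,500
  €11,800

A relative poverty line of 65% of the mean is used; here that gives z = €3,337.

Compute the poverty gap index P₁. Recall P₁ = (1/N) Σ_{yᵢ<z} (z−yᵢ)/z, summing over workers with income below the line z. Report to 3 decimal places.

0.160

Below z: €1,200, €2,300, €3,300 (q = 3 of N = 6).
Relative gaps: (3337−1200)/3337 = 0.6404; (3337−2300)/3337 = 0.3108; (3337−3300)/3337 = 0.0111.
Σ = 0.962242. Dividing by the full population N = 6 gives P₁ = 0.160.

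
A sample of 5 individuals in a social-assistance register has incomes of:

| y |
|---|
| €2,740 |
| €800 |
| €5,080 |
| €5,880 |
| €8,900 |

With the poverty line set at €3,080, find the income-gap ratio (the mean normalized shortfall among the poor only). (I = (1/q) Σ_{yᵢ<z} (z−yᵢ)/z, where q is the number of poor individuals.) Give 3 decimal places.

Below the line: €800, €2,740 (q = 2 of N = 5).
Relative gaps: 0.7403, 0.1104; sum = 0.850649.
I averages over the q = 2 poor units only: 0.850649 / 2 = 0.425.

0.425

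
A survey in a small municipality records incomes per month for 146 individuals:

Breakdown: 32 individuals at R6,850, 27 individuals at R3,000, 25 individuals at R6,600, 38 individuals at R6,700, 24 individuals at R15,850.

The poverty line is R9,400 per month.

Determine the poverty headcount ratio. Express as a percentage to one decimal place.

122 of the 146 individuals have income below R9,400.
H = 122/146 = 83.6%.

83.6%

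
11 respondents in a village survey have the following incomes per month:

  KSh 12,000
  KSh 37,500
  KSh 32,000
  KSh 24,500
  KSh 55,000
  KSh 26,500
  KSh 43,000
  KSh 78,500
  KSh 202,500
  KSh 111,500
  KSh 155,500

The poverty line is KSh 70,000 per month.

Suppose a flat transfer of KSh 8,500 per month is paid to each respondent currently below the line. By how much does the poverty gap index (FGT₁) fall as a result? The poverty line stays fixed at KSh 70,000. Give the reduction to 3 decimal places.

0.077

Before: below the line — KSh 12,000, KSh 24,500, KSh 26,500, KSh 32,000, KSh 37,500, KSh 43,000, KSh 55,000; poverty gap index (FGT₁) = 0.33701.
After the KSh 8,500 transfer: below the line — KSh 20,500, KSh 33,000, KSh 35,000, KSh 40,500, KSh 46,000, KSh 51,500, KSh 63,500; poverty gap index (FGT₁) = 0.25974.
Reduction = 0.33701 − 0.25974 = 0.077.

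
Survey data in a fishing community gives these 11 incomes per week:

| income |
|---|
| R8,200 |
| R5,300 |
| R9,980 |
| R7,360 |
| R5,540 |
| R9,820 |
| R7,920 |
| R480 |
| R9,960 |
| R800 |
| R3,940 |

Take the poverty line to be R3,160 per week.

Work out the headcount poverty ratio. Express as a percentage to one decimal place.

2 of the 11 workers have income below R3,160.
H = 2/11 = 18.2%.

18.2%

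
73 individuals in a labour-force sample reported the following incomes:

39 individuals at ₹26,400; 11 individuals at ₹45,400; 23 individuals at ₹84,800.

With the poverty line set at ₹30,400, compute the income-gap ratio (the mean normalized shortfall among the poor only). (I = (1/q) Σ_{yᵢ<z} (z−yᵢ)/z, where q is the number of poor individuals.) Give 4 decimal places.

0.1316

Incomes under z: 39×₹26,400 (q = 39 of N = 73).
Shortfall ratios (z−y)/z: 0.1316 (×39); sum = 5.131579.
I averages over the q = 39 poor units only: 5.131579 / 39 = 0.1316.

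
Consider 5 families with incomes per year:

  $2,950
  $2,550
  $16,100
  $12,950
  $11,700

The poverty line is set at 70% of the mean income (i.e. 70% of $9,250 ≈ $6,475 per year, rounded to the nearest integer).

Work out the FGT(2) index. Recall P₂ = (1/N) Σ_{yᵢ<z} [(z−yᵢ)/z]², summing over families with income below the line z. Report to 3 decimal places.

0.133

Incomes under z: $2,550, $2,950 (q = 2 of N = 5).
Shortfall ratios: (6475−2550)/6475 = 0.6062; (6475−2950)/6475 = 0.5444.
Squared: 0.3675; 0.2964.
Sum = 0.663824; P₂ = 0.663824 / 5 = 0.133.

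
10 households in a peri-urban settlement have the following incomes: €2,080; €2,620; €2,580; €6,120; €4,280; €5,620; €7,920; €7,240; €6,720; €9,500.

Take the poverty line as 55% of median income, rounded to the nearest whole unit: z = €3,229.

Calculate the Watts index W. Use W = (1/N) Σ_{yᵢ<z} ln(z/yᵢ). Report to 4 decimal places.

Incomes under z: €2,080, €2,580, €2,620 (q = 3 of N = 10).
ln(z/y) terms: ln(3229/2080) = 0.4398; ln(3229/2580) = 0.2244; ln(3229/2620) = 0.2090.
W = 0.873186 / 10 = 0.0873.

0.0873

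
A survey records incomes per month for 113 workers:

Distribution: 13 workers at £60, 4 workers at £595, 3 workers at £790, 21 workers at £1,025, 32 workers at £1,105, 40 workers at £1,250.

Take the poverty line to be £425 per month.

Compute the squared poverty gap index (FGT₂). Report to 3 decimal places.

Below the line: 13×£60 (q = 13 of N = 113).
Relative gaps: (425−60)/425 = 0.8588 (×13).
Squared: 0.7376 (×13).
Sum = 9.588512; P₂ = 9.588512 / 113 = 0.085.

0.085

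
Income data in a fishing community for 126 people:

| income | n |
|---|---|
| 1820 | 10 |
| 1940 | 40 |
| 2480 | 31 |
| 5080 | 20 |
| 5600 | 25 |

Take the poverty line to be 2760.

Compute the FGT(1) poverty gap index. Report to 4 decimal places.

0.1463

Below the line: 10×1820, 40×1940, 31×2480 (q = 81 of N = 126).
Normalized shortfalls: (2760−1820)/2760 = 0.3406 (×10); (2760−1940)/2760 = 0.2971 (×40); (2760−2480)/2760 = 0.1014 (×31).
Σ = 18.434783. Dividing by the full population N = 126 gives P₁ = 0.1463.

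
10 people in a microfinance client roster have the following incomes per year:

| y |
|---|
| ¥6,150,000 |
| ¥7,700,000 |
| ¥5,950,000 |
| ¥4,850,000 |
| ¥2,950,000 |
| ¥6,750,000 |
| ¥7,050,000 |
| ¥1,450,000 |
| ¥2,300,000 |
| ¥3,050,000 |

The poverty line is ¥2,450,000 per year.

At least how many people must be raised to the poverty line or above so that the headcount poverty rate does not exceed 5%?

2

Currently q = 2 of N = 10 are below the line (H = 0.200).
A headcount ratio of at most 5% allows at most ⌊0.05 × 10⌋ = 0 poor people.
So at least 2 − 0 = 2 must be lifted.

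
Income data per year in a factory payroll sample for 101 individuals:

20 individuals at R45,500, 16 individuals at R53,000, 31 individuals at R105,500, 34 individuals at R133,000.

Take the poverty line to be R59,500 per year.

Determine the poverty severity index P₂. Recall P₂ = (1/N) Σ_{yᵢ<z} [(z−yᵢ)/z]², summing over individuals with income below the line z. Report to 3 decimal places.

Below z: 20×R45,500, 16×R53,000 (q = 36 of N = 101).
Normalized shortfalls: (59500−45500)/59500 = 0.2353 (×20); (59500−53000)/59500 = 0.1092 (×16).
Squared: 0.0554 (×20); 0.0119 (×16).
Sum = 1.298213; P₂ = 1.298213 / 101 = 0.013.

0.013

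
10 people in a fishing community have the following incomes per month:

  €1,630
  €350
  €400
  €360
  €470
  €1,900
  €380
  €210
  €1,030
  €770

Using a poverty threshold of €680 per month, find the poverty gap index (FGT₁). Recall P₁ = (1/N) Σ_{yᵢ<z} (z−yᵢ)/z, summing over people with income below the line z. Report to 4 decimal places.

0.2809

Below the line: €210, €350, €360, €380, €400, €470 (q = 6 of N = 10).
Shortfall ratios: (680−210)/680 = 0.6912; (680−350)/680 = 0.4853; (680−360)/680 = 0.4706; (680−380)/680 = 0.4412; (680−400)/680 = 0.4118; (680−470)/680 = 0.3088.
Σ = 2.808824. Dividing by the full population N = 10 gives P₁ = 0.2809.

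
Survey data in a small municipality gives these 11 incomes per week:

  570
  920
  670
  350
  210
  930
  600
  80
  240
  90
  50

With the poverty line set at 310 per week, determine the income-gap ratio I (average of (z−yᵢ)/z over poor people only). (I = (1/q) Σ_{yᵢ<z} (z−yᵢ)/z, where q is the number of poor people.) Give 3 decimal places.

0.568

Below the line: 50, 80, 90, 210, 240 (q = 5 of N = 11).
Relative gaps: 0.8387, 0.7419, 0.7097, 0.3226, 0.2258; sum = 2.838710.
I averages over the q = 5 poor units only: 2.838710 / 5 = 0.568.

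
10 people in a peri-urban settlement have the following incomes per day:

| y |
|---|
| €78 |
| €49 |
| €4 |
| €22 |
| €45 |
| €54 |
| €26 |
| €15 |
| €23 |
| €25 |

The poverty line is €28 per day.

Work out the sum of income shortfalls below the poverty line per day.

€53

Poor units: €4, €15, €22, €23, €25, €26 (q = 6 of N = 10).
Individual gaps: 28−4 = 24; 28−15 = 13; 28−22 = 6; 28−23 = 5; 28−25 = 3; 28−26 = 2.
Aggregate gap = €53.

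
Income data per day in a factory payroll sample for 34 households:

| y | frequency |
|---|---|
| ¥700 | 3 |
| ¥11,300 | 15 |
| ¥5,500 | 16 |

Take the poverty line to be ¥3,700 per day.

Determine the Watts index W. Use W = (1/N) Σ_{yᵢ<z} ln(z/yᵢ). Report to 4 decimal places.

Below the line: 3×¥700 (q = 3 of N = 34).
ln(z/y) terms: ln(3700/700) = 1.6650 (×3).
W = 4.995023 / 34 = 0.1469.

0.1469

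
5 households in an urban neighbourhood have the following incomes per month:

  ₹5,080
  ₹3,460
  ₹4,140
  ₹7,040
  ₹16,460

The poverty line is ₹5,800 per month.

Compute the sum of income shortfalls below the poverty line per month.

₹4,720

Incomes under z: ₹3,460, ₹4,140, ₹5,080 (q = 3 of N = 5).
Individual gaps: 5800−3460 = 2340; 5800−4140 = 1660; 5800−5080 = 720.
Aggregate gap = ₹4,720.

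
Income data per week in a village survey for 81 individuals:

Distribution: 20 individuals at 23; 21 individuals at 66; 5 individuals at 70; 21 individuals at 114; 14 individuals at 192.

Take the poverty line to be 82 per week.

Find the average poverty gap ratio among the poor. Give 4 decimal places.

Poor units: 20×23, 21×66, 5×70 (q = 46 of N = 81).
Relative gaps: 0.7195 (×20), 0.1951 (×21), 0.1463 (×5); sum = 19.219512.
I averages over the q = 46 poor units only: 19.219512 / 46 = 0.4178.

0.4178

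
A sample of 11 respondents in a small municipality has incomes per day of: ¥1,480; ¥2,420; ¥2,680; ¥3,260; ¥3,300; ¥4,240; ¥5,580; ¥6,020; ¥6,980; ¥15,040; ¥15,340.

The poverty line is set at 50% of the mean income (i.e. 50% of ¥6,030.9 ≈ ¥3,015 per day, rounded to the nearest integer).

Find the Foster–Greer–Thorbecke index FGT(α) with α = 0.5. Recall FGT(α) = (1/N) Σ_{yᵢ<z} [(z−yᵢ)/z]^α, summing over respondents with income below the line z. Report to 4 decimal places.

Poor units: ¥1,480, ¥2,420, ¥2,680 (q = 3 of N = 11).
Gap ratios (z−y)/z: (3015−1480)/3015 = 0.5091; (3015−2420)/3015 = 0.1973; (3015−2680)/3015 = 0.1111.
Raised to α = 0.5: 0.71353; 0.44424; 0.33333.
Sum = 1.491098; FGT(0.5) = 1.491098 / 11 = 0.1356.

0.1356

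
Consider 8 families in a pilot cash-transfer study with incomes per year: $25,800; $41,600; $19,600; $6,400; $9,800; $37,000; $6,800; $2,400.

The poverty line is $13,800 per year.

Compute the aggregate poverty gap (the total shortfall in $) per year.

$29,800

Below the line: $2,400, $6,400, $6,800, $9,800 (q = 4 of N = 8).
Individual gaps: 13800−2400 = 11400; 13800−6400 = 7400; 13800−6800 = 7000; 13800−9800 = 4000.
Aggregate gap = $29,800.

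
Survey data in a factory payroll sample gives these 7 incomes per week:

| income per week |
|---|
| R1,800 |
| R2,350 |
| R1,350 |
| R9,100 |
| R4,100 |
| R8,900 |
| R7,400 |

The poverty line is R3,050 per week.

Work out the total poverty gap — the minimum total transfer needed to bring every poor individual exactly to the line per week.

Below the line: R1,350, R1,800, R2,350 (q = 3 of N = 7).
Individual gaps: 3050−1350 = 1700; 3050−1800 = 1250; 3050−2350 = 700.
Aggregate gap = R3,650.

R3,650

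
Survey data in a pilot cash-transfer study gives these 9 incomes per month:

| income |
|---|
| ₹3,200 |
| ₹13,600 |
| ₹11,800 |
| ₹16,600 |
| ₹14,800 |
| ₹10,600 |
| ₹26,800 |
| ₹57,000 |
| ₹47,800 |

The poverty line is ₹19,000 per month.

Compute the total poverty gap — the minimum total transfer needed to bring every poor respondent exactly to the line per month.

₹43,400

Incomes under z: ₹3,200, ₹10,600, ₹11,800, ₹13,600, ₹14,800, ₹16,600 (q = 6 of N = 9).
Individual gaps: 19000−3200 = 15800; 19000−10600 = 8400; 19000−11800 = 7200; 19000−13600 = 5400; 19000−14800 = 4200; 19000−16600 = 2400.
Aggregate gap = ₹43,400.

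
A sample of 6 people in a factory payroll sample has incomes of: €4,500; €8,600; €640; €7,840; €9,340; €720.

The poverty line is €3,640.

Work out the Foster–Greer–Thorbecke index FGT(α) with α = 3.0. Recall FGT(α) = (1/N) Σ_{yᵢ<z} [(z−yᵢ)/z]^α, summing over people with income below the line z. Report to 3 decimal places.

Poor units: €640, €720 (q = 2 of N = 6).
Relative gaps: (3640−640)/3640 = 0.8242; (3640−720)/3640 = 0.8022.
Raised to α = 3.0: 0.55983; 0.51623.
Sum = 1.076066; FGT(3.0) = 1.076066 / 6 = 0.179.

0.179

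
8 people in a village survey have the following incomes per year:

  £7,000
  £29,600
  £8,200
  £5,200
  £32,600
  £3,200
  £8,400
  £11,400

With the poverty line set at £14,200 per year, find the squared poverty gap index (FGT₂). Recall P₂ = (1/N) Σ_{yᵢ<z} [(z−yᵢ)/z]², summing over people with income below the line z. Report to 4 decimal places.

0.2054

Below z: £3,200, £5,200, £7,000, £8,200, £8,400, £11,400 (q = 6 of N = 8).
Gap ratios (z−y)/z: (14200−3200)/14200 = 0.7746; (14200−5200)/14200 = 0.6338; (14200−7000)/14200 = 0.5070; (14200−8200)/14200 = 0.4225; (14200−8400)/14200 = 0.4085; (14200−11400)/14200 = 0.1972.
Squared: 0.6001; 0.4017; 0.2571; 0.1785; 0.1668; 0.0389.
Sum = 1.643126; P₂ = 1.643126 / 8 = 0.2054.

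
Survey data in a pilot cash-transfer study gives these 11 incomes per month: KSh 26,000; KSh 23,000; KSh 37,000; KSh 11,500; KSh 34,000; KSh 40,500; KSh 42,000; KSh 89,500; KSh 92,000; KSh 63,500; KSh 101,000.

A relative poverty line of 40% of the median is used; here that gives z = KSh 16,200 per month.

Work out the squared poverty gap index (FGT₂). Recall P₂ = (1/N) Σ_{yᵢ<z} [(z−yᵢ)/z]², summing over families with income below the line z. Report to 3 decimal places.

0.008

Incomes under z: KSh 11,500 (q = 1 of N = 11).
Normalized shortfalls: (16200−11500)/16200 = 0.2901.
Squared: 0.0842.
Sum = 0.084172; P₂ = 0.084172 / 11 = 0.008.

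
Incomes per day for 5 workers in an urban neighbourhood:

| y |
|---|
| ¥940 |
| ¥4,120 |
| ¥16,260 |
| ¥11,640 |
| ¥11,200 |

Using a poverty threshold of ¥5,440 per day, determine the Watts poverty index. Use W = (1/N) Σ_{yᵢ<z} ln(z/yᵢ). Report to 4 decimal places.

0.4067

Poor units: ¥940, ¥4,120 (q = 2 of N = 5).
ln(z/y) terms: ln(5440/940) = 1.7557; ln(5440/4120) = 0.2779.
W = 2.033580 / 5 = 0.4067.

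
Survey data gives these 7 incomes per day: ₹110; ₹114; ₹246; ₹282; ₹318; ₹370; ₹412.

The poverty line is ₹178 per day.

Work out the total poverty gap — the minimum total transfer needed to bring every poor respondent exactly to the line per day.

Incomes under z: ₹110, ₹114 (q = 2 of N = 7).
Individual gaps: 178−110 = 68; 178−114 = 64.
Aggregate gap = ₹132.

₹132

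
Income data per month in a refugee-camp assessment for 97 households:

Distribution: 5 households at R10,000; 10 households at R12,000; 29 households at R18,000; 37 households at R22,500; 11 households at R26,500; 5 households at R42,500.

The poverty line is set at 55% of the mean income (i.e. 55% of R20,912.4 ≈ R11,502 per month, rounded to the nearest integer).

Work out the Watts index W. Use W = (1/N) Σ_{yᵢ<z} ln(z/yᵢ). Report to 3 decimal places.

Below the line: 5×R10,000 (q = 5 of N = 97).
Log shortfalls: ln(11502/10000) = 0.1399 (×5).
W = 0.699679 / 97 = 0.007.

0.007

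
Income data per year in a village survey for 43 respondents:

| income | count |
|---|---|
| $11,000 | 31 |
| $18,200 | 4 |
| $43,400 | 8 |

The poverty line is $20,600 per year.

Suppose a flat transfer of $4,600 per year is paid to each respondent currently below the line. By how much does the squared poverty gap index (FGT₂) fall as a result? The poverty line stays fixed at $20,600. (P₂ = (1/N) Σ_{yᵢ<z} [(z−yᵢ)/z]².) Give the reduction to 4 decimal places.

Before: below the line — 31×$11,000, 4×$18,200; squared poverty gap index (FGT₂) = 0.157830.
After the $4,600 transfer: below the line — 31×$15,600; squared poverty gap index (FGT₂) = 0.042472.
Reduction = 0.157830 − 0.042472 = 0.1154.

0.1154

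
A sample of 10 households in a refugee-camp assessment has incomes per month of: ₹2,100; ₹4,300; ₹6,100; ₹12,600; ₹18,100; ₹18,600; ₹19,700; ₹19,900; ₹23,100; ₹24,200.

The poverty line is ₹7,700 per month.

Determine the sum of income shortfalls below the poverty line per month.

₹10,600

Below the line: ₹2,100, ₹4,300, ₹6,100 (q = 3 of N = 10).
Individual gaps: 7700−2100 = 5600; 7700−4300 = 3400; 7700−6100 = 1600.
Aggregate gap = ₹10,600.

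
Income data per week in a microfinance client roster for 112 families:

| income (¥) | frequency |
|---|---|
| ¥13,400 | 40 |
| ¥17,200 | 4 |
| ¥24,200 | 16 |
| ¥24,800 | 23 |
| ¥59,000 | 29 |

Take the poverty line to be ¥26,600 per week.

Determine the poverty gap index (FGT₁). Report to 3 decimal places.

0.217

Below z: 40×¥13,400, 4×¥17,200, 16×¥24,200, 23×¥24,800 (q = 83 of N = 112).
Shortfall ratios: (26600−13400)/26600 = 0.4962 (×40); (26600−17200)/26600 = 0.3534 (×4); (26600−24200)/26600 = 0.0902 (×16); (26600−24800)/26600 = 0.0677 (×23).
Σ = 24.263158. Dividing by the full population N = 112 gives P₁ = 0.217.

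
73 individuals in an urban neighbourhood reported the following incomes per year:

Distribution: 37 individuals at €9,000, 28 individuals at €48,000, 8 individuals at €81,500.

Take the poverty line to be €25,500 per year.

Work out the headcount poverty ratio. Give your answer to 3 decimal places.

37 of the 73 individuals have income below €25,500.
H = 37/73 = 0.507.

0.507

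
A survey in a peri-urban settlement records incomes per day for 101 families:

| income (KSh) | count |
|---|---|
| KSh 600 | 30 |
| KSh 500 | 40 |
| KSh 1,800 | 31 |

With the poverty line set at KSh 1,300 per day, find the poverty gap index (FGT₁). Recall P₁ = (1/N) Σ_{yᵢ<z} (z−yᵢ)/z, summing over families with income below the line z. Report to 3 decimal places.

Below z: 40×KSh 500, 30×KSh 600 (q = 70 of N = 101).
Normalized shortfalls: (1300−500)/1300 = 0.6154 (×40); (1300−600)/1300 = 0.5385 (×30).
Sum of shortfalls = 40.769231; P₁ averages over all N: 40.769231 / 101 = 0.404.

0.404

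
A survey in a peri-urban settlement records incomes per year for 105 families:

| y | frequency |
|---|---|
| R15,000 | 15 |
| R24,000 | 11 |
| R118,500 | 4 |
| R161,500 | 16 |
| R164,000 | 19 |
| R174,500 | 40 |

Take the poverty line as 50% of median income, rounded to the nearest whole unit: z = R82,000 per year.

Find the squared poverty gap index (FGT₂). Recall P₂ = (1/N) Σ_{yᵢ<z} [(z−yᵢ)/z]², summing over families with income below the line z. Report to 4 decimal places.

0.1478

Incomes under z: 15×R15,000, 11×R24,000 (q = 26 of N = 105).
Normalized shortfalls: (82000−15000)/82000 = 0.8171 (×15); (82000−24000)/82000 = 0.7073 (×11).
Squared: 0.6676 (×15); 0.5003 (×11).
Sum = 15.517400; P₂ = 15.517400 / 105 = 0.1478.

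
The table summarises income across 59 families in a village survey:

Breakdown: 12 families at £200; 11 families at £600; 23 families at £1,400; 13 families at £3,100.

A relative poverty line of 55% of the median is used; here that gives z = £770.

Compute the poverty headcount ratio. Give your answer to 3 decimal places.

23 of the 59 families have income below £770.
H = 23/59 = 0.390.

0.390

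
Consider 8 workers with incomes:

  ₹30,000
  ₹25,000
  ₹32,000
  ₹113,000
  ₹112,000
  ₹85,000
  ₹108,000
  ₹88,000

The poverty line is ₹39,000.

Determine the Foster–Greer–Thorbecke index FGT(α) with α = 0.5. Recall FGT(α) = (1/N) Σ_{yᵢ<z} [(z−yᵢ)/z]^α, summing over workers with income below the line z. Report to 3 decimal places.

0.188

Poor units: ₹25,000, ₹30,000, ₹32,000 (q = 3 of N = 8).
Relative gaps: (39000−25000)/39000 = 0.3590; (39000−30000)/39000 = 0.2308; (39000−32000)/39000 = 0.1795.
Raised to α = 0.5: 0.59914; 0.48038; 0.42366.
Sum = 1.503188; FGT(0.5) = 1.503188 / 8 = 0.188.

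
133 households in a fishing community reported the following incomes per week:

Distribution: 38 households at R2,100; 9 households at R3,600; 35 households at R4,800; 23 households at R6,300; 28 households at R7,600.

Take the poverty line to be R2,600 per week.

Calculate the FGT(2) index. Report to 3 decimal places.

Incomes under z: 38×R2,100 (q = 38 of N = 133).
Normalized shortfalls: (2600−2100)/2600 = 0.1923 (×38).
Squared: 0.0370 (×38).
Sum = 1.405325; P₂ = 1.405325 / 133 = 0.011.

0.011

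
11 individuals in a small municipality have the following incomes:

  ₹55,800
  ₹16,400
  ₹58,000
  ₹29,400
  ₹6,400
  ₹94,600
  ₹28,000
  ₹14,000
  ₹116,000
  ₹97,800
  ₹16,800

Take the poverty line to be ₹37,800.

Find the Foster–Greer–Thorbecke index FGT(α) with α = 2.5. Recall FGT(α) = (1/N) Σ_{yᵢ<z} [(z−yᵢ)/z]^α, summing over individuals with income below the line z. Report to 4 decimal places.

Poor units: ₹6,400, ₹14,000, ₹16,400, ₹16,800, ₹28,000, ₹29,400 (q = 6 of N = 11).
Shortfall ratios: (37800−6400)/37800 = 0.8307; (37800−14000)/37800 = 0.6296; (37800−16400)/37800 = 0.5661; (37800−16800)/37800 = 0.5556; (37800−28000)/37800 = 0.2593; (37800−29400)/37800 = 0.2222.
Raised to α = 2.5: 0.62892; 0.31457; 0.24116; 0.23005; 0.03422; 0.02328.
Sum = 1.472197; FGT(2.5) = 1.472197 / 11 = 0.1338.

0.1338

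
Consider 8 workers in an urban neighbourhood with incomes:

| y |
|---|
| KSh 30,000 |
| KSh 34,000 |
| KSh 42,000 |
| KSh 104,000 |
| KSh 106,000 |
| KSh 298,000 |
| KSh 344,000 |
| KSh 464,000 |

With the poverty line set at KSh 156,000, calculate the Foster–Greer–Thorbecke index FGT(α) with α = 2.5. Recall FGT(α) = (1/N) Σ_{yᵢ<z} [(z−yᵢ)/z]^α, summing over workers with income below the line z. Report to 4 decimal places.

Incomes under z: KSh 30,000, KSh 34,000, KSh 42,000, KSh 104,000, KSh 106,000 (q = 5 of N = 8).
Shortfall ratios: (156000−30000)/156000 = 0.8077; (156000−34000)/156000 = 0.7821; (156000−42000)/156000 = 0.7308; (156000−104000)/156000 = 0.3333; (156000−106000)/156000 = 0.3205.
Raised to α = 2.5: 0.58629; 0.54086; 0.45651; 0.06415; 0.05816.
Sum = 1.705976; FGT(2.5) = 1.705976 / 8 = 0.2132.

0.2132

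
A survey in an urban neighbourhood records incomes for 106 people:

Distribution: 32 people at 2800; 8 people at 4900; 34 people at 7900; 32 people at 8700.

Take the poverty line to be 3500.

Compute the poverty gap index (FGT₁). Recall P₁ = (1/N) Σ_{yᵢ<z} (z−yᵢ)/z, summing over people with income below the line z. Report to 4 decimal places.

0.0604

Below z: 32×2800 (q = 32 of N = 106).
Relative gaps: (3500−2800)/3500 = 0.2000 (×32).
Σ = 6.400000. Dividing by the full population N = 106 gives P₁ = 0.0604.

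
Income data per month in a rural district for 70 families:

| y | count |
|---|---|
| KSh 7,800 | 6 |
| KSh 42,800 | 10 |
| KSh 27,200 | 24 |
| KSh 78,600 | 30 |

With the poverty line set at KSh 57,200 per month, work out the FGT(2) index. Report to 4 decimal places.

0.1673

Poor units: 6×KSh 7,800, 24×KSh 27,200, 10×KSh 42,800 (q = 40 of N = 70).
Gap ratios (z−y)/z: (57200−7800)/57200 = 0.8636 (×6); (57200−27200)/57200 = 0.5245 (×24); (57200−42800)/57200 = 0.2517 (×10).
Squared: 0.7459 (×6); 0.2751 (×24); 0.0634 (×10).
Sum = 11.710768; P₂ = 11.710768 / 70 = 0.1673.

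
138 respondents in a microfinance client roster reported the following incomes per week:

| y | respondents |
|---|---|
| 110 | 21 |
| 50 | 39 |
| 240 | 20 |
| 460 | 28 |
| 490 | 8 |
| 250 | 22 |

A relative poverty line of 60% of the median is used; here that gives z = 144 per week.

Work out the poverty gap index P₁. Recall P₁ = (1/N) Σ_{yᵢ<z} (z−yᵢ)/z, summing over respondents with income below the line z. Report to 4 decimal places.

0.2204

Below the line: 39×50, 21×110 (q = 60 of N = 138).
Relative gaps: (144−50)/144 = 0.6528 (×39); (144−110)/144 = 0.2361 (×21).
Sum of shortfalls = 30.416667; P₁ averages over all N: 30.416667 / 138 = 0.2204.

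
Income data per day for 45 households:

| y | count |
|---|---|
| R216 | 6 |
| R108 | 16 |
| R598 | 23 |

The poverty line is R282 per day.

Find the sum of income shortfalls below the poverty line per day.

R3,180

Poor units: 16×R108, 6×R216 (q = 22 of N = 45).
Individual gaps: 16×(282−108) = 2784; 6×(282−216) = 396.
Aggregate gap = R3,180.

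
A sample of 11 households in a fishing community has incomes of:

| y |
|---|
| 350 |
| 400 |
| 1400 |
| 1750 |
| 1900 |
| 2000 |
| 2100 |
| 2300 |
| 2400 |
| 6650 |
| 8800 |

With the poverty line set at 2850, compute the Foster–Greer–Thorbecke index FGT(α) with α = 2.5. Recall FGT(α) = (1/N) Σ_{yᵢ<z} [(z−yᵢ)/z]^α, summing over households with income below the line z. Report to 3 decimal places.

Incomes under z: 350, 400, 1400, 1750, 1900, 2000, 2100, 2300, 2400 (q = 9 of N = 11).
Gap ratios (z−y)/z: (2850−350)/2850 = 0.8772; (2850−400)/2850 = 0.8596; (2850−1400)/2850 = 0.5088; (2850−1750)/2850 = 0.3860; (2850−1900)/2850 = 0.3333; (2850−2000)/2850 = 0.2982; (2850−2100)/2850 = 0.2632; (2850−2300)/2850 = 0.1930; (2850−2400)/2850 = 0.1579.
Raised to α = 2.5: 0.72067; 0.68518; 0.18463; 0.09255; 0.06415; 0.04858; 0.03553; 0.01636; 0.00991.
Sum = 1.857551; FGT(2.5) = 1.857551 / 11 = 0.169.

0.169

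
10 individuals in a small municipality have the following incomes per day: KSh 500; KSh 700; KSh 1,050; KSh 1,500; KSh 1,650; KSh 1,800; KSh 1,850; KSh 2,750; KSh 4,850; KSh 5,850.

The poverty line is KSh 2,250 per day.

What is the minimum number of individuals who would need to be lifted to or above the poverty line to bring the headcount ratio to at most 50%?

Currently q = 7 of N = 10 are below the line (H = 0.700).
A headcount ratio of at most 50% allows at most ⌊0.50 × 10⌋ = 5 poor individuals.
So at least 7 − 5 = 2 must be lifted.

2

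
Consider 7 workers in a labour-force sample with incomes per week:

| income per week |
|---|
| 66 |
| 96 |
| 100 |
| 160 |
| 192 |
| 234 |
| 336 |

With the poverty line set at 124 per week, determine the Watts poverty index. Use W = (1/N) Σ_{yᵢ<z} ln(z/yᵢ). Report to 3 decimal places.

Below z: 66, 96, 100 (q = 3 of N = 7).
Log gaps: ln(124/66) = 0.6306; ln(124/96) = 0.2559; ln(124/100) = 0.2151.
W = 1.101672 / 7 = 0.157.

0.157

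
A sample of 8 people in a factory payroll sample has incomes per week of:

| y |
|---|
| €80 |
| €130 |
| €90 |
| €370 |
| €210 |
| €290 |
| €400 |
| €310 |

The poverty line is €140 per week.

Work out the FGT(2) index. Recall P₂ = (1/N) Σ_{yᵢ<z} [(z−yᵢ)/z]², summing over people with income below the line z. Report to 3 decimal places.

0.040

Poor units: €80, €90, €130 (q = 3 of N = 8).
Relative gaps: (140−80)/140 = 0.4286; (140−90)/140 = 0.3571; (140−130)/140 = 0.0714.
Squared: 0.1837; 0.1276; 0.0051.
Sum = 0.316327; P₂ = 0.316327 / 8 = 0.040.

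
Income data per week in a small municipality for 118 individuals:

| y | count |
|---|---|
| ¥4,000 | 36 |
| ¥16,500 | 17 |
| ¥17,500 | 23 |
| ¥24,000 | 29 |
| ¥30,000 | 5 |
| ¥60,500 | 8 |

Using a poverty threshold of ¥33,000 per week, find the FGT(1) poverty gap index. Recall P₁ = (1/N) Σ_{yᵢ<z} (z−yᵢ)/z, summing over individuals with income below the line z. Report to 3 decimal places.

0.503

Incomes under z: 36×¥4,000, 17×¥16,500, 23×¥17,500, 29×¥24,000, 5×¥30,000 (q = 110 of N = 118).
Shortfall ratios: (33000−4000)/33000 = 0.8788 (×36); (33000−16500)/33000 = 0.5000 (×17); (33000−17500)/33000 = 0.4697 (×23); (33000−24000)/33000 = 0.2727 (×29); (33000−30000)/33000 = 0.0909 (×5).
Σ = 59.303030. Dividing by the full population N = 118 gives P₁ = 0.503.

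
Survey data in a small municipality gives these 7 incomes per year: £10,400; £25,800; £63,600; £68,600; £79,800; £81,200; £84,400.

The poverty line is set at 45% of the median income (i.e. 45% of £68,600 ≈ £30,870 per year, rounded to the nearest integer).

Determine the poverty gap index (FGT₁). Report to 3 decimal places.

Below the line: £10,400, £25,800 (q = 2 of N = 7).
Normalized shortfalls: (30870−10400)/30870 = 0.6631; (30870−25800)/30870 = 0.1642.
Sum of shortfalls = 0.827340; P₁ averages over all N: 0.827340 / 7 = 0.118.

0.118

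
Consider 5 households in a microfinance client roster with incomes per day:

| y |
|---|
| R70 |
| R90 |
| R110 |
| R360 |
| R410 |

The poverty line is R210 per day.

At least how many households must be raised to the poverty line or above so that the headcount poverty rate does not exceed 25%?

Currently q = 3 of N = 5 are below the line (H = 0.600).
A headcount ratio of at most 25% allows at most ⌊0.25 × 5⌋ = 1 poor households.
So at least 3 − 1 = 2 must be lifted.

2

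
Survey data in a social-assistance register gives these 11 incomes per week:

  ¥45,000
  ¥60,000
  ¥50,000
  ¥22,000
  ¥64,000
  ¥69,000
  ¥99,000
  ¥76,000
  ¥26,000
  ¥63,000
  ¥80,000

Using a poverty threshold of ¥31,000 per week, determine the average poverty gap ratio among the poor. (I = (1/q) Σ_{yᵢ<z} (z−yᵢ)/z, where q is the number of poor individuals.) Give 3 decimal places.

Incomes under z: ¥22,000, ¥26,000 (q = 2 of N = 11).
Shortfall ratios (z−y)/z: 0.2903, 0.1613; sum = 0.451613.
The income-gap ratio divides by q (the poor only): 0.451613 / 2 = 0.226.

0.226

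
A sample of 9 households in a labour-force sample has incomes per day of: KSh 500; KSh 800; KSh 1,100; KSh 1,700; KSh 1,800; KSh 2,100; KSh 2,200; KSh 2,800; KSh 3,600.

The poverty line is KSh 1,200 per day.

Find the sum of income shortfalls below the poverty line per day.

Poor units: KSh 500, KSh 800, KSh 1,100 (q = 3 of N = 9).
Individual gaps: 1200−500 = 700; 1200−800 = 400; 1200−1100 = 100.
Aggregate gap = KSh 1,200.

KSh 1,200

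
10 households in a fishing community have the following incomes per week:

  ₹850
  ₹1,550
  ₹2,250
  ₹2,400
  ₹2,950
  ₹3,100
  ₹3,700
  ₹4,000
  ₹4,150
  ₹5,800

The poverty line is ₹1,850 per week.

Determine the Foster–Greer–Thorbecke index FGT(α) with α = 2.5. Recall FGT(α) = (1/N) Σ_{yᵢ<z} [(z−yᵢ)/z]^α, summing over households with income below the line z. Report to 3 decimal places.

Below z: ₹850, ₹1,550 (q = 2 of N = 10).
Gap ratios (z−y)/z: (1850−850)/1850 = 0.5405; (1850−1550)/1850 = 0.1622.
Raised to α = 2.5: 0.21482; 0.01059.
Sum = 0.225407; FGT(2.5) = 0.225407 / 10 = 0.023.

0.023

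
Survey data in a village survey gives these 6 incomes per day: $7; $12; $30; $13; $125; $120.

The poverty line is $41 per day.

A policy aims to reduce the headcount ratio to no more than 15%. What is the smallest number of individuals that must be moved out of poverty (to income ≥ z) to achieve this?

Currently q = 4 of N = 6 are below the line (H = 0.667).
A headcount ratio of at most 15% allows at most ⌊0.15 × 6⌋ = 0 poor individuals.
So at least 4 − 0 = 4 must be lifted.

4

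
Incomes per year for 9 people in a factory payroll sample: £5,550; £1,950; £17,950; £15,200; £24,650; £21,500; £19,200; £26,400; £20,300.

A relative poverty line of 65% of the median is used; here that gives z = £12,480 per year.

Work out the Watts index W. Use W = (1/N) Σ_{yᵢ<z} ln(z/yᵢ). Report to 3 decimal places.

Incomes under z: £1,950, £5,550 (q = 2 of N = 9).
Log gaps: ln(12480/1950) = 1.8563; ln(12480/5550) = 0.8103.
W = 2.666627 / 9 = 0.296.

0.296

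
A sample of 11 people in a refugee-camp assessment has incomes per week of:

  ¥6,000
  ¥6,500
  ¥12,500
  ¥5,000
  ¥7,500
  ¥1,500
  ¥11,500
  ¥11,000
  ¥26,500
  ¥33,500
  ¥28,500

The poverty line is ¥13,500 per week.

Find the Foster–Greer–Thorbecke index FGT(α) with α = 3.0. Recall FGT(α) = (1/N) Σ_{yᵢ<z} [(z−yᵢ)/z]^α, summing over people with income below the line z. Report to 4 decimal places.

Below the line: ¥1,500, ¥5,000, ¥6,000, ¥6,500, ¥7,500, ¥11,000, ¥11,500, ¥12,500 (q = 8 of N = 11).
Relative gaps: (13500−1500)/13500 = 0.8889; (13500−5000)/13500 = 0.6296; (13500−6000)/13500 = 0.5556; (13500−6500)/13500 = 0.5185; (13500−7500)/13500 = 0.4444; (13500−11000)/13500 = 0.1852; (13500−11500)/13500 = 0.1481; (13500−12500)/13500 = 0.0741.
Raised to α = 3.0: 0.70233; 0.24961; 0.17147; 0.13941; 0.08779; 0.00635; 0.00325; 0.00041.
Sum = 1.360616; FGT(3.0) = 1.360616 / 11 = 0.1237.

0.1237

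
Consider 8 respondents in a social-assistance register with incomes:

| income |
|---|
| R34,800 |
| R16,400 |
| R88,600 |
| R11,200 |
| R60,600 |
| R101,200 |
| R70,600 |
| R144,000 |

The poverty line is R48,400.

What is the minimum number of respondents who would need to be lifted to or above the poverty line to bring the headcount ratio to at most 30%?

Currently q = 3 of N = 8 are below the line (H = 0.375).
A headcount ratio of at most 30% allows at most ⌊0.30 × 8⌋ = 2 poor respondents.
So at least 3 − 2 = 1 must be lifted.

1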